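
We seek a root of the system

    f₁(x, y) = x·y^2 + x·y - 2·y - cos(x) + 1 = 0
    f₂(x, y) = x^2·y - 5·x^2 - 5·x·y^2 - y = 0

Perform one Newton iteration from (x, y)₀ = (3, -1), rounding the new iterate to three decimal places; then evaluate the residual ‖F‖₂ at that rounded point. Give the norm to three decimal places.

22.468

At (3, -1): F = (3.98999, -68.000).
Jacobian J = [[y^2 + y + sin(x), 2·x·y + x - 2], [2·x·y - 10·x - 5·y^2, x^2 - 10·x·y - 1]].
At the point, J = [[0.14112, -5.000], [-41.000, 38.000]] (det J = -199.63744).
Solving J·Δ = −F gives Δ = (-0.944, 0.771).
Then the next iterate is (x, y)₁ = (2.056, -0.229).
Re-evaluating at (2.056, -0.229): F = (1.56138, -22.41379), so ‖F‖₂ = 22.468.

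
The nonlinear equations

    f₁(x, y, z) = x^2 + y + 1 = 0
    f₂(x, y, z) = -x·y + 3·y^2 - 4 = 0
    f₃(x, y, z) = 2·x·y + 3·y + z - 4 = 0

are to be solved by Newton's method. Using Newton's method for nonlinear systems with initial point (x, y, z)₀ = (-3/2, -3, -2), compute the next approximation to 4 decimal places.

At (-3/2, -3, -2): F = (0.2500, 18.5000, -6.0000).
Jacobian J = [[2·x, 1, 0], [-y, -x + 6·y, 0], [2·y, 2·x + 3, 1]].
At the point, J = [[-3.0000, 1.0000, 0.0000], [3.0000, -16.5000, 0.0000], [-6.0000, 0.0000, 1.0000]] (det J = 46.5000).
Solving J·Δ = −F gives Δ = (0.4866, 1.2097, 8.9194).
Then the next iterate is (x, y, z)₁ = (-1.0134, -1.7903, 6.9194).

(-1.0134, -1.7903, 6.9194)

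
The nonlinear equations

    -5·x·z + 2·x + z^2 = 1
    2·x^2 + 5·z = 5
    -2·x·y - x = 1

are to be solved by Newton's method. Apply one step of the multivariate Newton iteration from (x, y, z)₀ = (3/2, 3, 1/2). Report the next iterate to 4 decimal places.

(1.3493, -0.4817, 0.2808)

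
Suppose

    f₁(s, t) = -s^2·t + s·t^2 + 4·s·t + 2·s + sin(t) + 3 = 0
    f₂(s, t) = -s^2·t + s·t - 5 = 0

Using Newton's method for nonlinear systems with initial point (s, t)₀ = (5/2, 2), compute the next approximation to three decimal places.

At (5/2, 2): F = (26.40930, -12.500).
Jacobian J = [[-2·s·t + t^2 + 4·t + 2, -s^2 + 2·s·t + 4·s + cos(t)], [-2·s·t + t, -s^2 + s]].
At the point, J = [[4.000, 13.33385], [-8.000, -3.750]] (det J = 91.67083).
Solving J·Δ = −F gives Δ = (-0.738, -1.759).
Then the next iterate is (s, t)₁ = (1.762, 0.241).

(1.762, 0.241)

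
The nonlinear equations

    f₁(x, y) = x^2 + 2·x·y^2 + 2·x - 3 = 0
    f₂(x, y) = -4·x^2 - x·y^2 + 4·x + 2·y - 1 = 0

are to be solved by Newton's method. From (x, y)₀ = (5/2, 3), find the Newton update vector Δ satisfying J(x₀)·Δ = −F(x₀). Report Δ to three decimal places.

At (5/2, 3): F = (53.250, -32.500).
Jacobian J = [[2·x + 2·y^2 + 2, 4·x·y], [-8·x - y^2 + 4, -2·x·y + 2]].
At the point, J = [[25.000, 30.000], [-25.000, -13.000]] (det J = 425.000).
Solving J·Δ = −F gives Δ = (-0.665, -1.221).

(-0.665, -1.221)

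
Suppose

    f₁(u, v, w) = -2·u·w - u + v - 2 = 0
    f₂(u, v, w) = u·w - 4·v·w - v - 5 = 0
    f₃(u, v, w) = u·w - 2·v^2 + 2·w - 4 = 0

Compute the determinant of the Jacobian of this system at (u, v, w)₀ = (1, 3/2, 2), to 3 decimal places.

J = [[-2·w - 1, 1, -2·u], [w, -4·w - 1, u - 4·v], [w, -4·v, u + 2]].
At the point, J = [[-5.000, 1.000, -2.000], [2.000, -9.000, -5.000], [2.000, -6.000, 3.000]].
det J = 257.000.

257.000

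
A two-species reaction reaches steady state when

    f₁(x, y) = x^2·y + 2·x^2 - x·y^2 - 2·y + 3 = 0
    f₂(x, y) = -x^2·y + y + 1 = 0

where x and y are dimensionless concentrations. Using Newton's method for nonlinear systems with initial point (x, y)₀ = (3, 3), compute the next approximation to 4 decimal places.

(1.9809, 2.4180)

At (3, 3): F = (15.0000, -23.0000).
Jacobian J = [[2·x·y + 4·x - y^2, x^2 - 2·x·y - 2], [-2·x·y, -x^2 + 1]].
At the point, J = [[21.0000, -11.0000], [-18.0000, -8.0000]] (det J = -366.0000).
Solving J·Δ = −F gives Δ = (-1.0191, -0.5820).
Then the next iterate is (x, y)₁ = (1.9809, 2.4180).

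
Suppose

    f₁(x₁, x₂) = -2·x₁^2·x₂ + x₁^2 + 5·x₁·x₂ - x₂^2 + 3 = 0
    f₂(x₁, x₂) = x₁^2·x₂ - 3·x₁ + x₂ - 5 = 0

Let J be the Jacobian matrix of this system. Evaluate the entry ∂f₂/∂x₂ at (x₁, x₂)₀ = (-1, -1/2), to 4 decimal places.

∂f₂/∂x₂ = x₁^2 + 1.
At (-1, -1/2) this is 2.0000.

2.0000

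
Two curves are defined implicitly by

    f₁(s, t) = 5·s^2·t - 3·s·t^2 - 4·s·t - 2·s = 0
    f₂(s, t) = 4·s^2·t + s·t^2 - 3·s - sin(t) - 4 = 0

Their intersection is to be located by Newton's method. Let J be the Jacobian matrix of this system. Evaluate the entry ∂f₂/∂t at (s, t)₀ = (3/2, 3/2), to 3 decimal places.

13.429

∂f₂/∂t = 4·s^2 + 2·s·t - cos(t).
At (3/2, 3/2) this is 13.429.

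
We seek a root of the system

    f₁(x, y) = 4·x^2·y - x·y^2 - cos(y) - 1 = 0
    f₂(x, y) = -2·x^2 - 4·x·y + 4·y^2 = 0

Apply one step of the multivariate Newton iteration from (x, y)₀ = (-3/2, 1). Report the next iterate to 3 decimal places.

At (-3/2, 1): F = (8.95970, 5.500).
Jacobian J = [[8·x·y - y^2, 4·x^2 - 2·x·y + sin(y)], [-4·x - 4·y, -4·x + 8·y]].
At the point, J = [[-13.000, 12.84147], [2.000, 14.000]] (det J = -207.68294).
Solving J·Δ = −F gives Δ = (0.264, -0.431).
Then the next iterate is (x, y)₁ = (-1.236, 0.569).

(-1.236, 0.569)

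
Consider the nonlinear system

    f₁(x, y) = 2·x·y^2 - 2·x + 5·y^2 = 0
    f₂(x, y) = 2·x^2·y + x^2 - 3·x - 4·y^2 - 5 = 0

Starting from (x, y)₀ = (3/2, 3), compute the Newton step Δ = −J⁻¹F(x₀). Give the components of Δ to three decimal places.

(0.070, -1.461)

At (3/2, 3): F = (69.000, -29.750).
Jacobian J = [[2·y^2 - 2, 4·x·y + 10·y], [4·x·y + 2·x - 3, 2·x^2 - 8·y]].
At the point, J = [[16.000, 48.000], [18.000, -19.500]] (det J = -1176.000).
Solving J·Δ = −F gives Δ = (0.070, -1.461).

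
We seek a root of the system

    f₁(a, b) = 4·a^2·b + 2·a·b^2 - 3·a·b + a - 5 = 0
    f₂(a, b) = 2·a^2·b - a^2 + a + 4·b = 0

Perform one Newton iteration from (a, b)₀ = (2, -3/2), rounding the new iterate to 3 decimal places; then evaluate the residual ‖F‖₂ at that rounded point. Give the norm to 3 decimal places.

7.164

At (2, -3/2): F = (-9.000, -20.000).
Jacobian J = [[8·a·b + 2·b^2 - 3·b + 1, 4·a^2 + 4·a·b - 3·a], [4·a·b - 2·a + 1, 2·a^2 + 4]].
At the point, J = [[-14.000, -2.000], [-15.000, 12.000]] (det J = -198.000).
Solving J·Δ = −F gives Δ = (-0.747, 0.732).
Then the next iterate is (a, b)₁ = (1.253, -0.768).
Re-evaluating at (1.253, -0.768): F = (-4.20506, -5.80054), so ‖F‖₂ = 7.164.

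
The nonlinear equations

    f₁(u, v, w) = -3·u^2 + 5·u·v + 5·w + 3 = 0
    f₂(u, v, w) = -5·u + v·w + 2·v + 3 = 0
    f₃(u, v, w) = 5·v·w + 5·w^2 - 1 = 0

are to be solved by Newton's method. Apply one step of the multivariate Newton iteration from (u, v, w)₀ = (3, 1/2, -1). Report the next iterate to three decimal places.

At (3, 1/2, -1): F = (-21.500, -11.500, 1.500).
Jacobian J = [[-6·u + 5·v, 5·u, 5], [-5, w + 2, v], [0, 5·w, 5·v + 10·w]].
At the point, J = [[-15.500, 15.000, 5.000], [-5.000, 1.000, 0.500], [0.000, -5.000, -7.500]] (det J = -360.000).
Solving J·Δ = −F gives Δ = (-2.486, -1.546, 1.231).
Then the next iterate is (u, v, w)₁ = (0.514, -1.046, 0.231).

(0.514, -1.046, 0.231)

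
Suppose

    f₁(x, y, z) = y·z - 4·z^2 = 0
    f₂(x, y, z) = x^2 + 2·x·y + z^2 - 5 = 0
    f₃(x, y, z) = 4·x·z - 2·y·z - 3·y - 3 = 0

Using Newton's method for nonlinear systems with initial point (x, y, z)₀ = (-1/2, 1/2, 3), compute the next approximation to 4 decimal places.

(-16.6420, -21.1136, -1.2273)

At (-1/2, 1/2, 3): F = (-34.5000, 3.7500, -13.5000).
Jacobian J = [[0, z, y - 8·z], [2·x + 2·y, 2·x, 2·z], [4·z, -2·z - 3, 4·x - 2·y]].
At the point, J = [[0.0000, 3.0000, -23.5000], [0.0000, -1.0000, 6.0000], [12.0000, -9.0000, -3.0000]] (det J = -66.0000).
Solving J·Δ = −F gives Δ = (-16.1420, -21.6136, -4.2273).
Then the next iterate is (x, y, z)₁ = (-16.6420, -21.1136, -1.2273).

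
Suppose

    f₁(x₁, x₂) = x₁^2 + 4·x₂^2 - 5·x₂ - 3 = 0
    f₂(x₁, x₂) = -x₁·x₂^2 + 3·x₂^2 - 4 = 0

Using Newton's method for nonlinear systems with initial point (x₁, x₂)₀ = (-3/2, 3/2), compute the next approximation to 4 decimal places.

At (-3/2, 3/2): F = (0.7500, 6.1250).
Jacobian J = [[2·x₁, 8·x₂ - 5], [-x₂^2, -2·x₁·x₂ + 6·x₂]].
At the point, J = [[-3.0000, 7.0000], [-2.2500, 13.5000]] (det J = -24.7500).
Solving J·Δ = −F gives Δ = (-1.3232, -0.6742).
Then the next iterate is (x₁, x₂)₁ = (-2.8232, 0.8258).

(-2.8232, 0.8258)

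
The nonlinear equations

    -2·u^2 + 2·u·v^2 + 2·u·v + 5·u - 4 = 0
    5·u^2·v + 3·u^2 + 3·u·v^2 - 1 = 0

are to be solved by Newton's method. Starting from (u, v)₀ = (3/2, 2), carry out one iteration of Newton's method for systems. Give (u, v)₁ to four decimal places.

At (3/2, 2): F = (17.0000, 46.2500).
Jacobian J = [[-4·u + 2·v^2 + 2·v + 5, 4·u·v + 2·u], [10·u·v + 6·u + 3·v^2, 5·u^2 + 6·u·v]].
At the point, J = [[11.0000, 15.0000], [51.0000, 29.2500]] (det J = -443.2500).
Solving J·Δ = −F gives Δ = (-0.4433, -0.8082).
Then the next iterate is (u, v)₁ = (1.0567, 1.1918).

(1.0567, 1.1918)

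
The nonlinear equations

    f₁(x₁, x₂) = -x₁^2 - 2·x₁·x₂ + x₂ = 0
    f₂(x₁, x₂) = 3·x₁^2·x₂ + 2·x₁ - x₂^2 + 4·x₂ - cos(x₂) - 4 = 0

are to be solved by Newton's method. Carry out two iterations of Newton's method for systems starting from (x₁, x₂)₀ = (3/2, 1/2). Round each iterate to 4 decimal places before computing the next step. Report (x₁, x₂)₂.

At (3/2, 1/2): F = (-3.2500, 3.247417).
Jacobian J = [[-2·x₁ - 2·x₂, -2·x₁ + 1], [6·x₁·x₂ + 2, 3·x₁^2 - 2·x₂ + sin(x₂) + 4]].
At the point, J = [[-4.0000, -2.0000], [6.5000, 10.229426]] (det J = -27.917702).
Solving J·Δ = −F gives Δ = (-0.9582, 0.2914).
Then the next iterate is (x₁, x₂)₁ = (0.5418, 0.7914).
Round to (0.5418, 0.7914) and repeat: F = (-0.359708, -0.383024), J = [[-2.6664, -0.0836], [4.572683, 4.009180]].
Δ = (-0.1430, 0.2587), so (x₁, x₂)₂ = (0.3988, 1.0501).

(0.3988, 1.0501)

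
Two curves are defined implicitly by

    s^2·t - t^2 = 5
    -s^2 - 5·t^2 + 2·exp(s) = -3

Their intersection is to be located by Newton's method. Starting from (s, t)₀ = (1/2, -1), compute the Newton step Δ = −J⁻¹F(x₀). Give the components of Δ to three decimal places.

(-4.276, 0.878)

At (1/2, -1): F = (-6.250, 1.04744).
Jacobian J = [[2·s·t, s^2 - 2·t], [-2·s + 2·exp(s), -10·t]].
At the point, J = [[-1.000, 2.250], [2.29744, 10.000]] (det J = -15.16925).
Solving J·Δ = −F gives Δ = (-4.276, 0.878).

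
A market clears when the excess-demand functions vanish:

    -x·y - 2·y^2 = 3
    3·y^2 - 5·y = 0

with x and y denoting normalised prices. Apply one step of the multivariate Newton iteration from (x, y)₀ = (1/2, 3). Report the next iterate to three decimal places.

(-3.154, 2.077)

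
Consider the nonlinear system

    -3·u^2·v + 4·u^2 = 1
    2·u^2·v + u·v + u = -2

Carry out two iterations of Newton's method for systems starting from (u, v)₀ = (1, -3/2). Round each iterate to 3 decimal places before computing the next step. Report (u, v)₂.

(0.179, -4.640)

At (1, -3/2): F = (7.500, -1.500).
Jacobian J = [[-6·u·v + 8·u, -3·u^2], [4·u·v + v + 1, 2·u^2 + u]].
At the point, J = [[17.000, -3.000], [-6.500, 3.000]] (det J = 31.500).
Solving J·Δ = −F gives Δ = (-0.571, -0.738).
Then the next iterate is (u, v)₁ = (0.429, -2.238).
Round to (0.429, -2.238) and repeat: F = (0.97182, 0.64513), J = [[9.19261, -0.55212], [-5.07841, 0.79708]].
Δ = (-0.250, -2.402), so (u, v)₂ = (0.179, -4.640).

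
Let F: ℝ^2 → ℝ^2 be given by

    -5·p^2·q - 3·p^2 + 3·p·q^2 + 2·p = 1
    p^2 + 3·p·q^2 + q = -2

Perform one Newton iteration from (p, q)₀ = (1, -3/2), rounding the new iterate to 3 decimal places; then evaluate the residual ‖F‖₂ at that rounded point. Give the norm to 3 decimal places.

17.478

At (1, -3/2): F = (12.250, 8.250).
Jacobian J = [[-10·p·q - 6·p + 3·q^2 + 2, -5·p^2 + 6·p·q], [2·p + 3·q^2, 6·p·q + 1]].
At the point, J = [[17.750, -14.000], [8.750, -8.000]] (det J = -19.500).
Solving J·Δ = −F gives Δ = (0.897, 2.013).
Then the next iterate is (p, q)₁ = (1.897, 0.513).
Re-evaluating at (1.897, 0.513): F = (-15.73456, 7.60930), so ‖F‖₂ = 17.478.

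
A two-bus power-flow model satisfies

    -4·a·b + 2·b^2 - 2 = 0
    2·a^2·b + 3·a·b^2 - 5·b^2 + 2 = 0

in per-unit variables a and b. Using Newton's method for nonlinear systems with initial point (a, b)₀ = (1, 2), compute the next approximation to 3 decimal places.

(1.625, 3.750)

At (1, 2): F = (-2.000, -2.000).
Jacobian J = [[-4·b, -4·a + 4·b], [4·a·b + 3·b^2, 2·a^2 + 6·a·b - 10·b]].
At the point, J = [[-8.000, 4.000], [20.000, -6.000]] (det J = -32.000).
Solving J·Δ = −F gives Δ = (0.625, 1.750).
Then the next iterate is (a, b)₁ = (1.625, 3.750).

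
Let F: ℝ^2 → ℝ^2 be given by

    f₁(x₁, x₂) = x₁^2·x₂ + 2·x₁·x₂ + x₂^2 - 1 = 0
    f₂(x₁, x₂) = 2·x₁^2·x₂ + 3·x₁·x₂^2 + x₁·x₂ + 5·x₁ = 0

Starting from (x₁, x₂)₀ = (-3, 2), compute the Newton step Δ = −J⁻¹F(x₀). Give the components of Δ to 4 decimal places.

(0.2069, -1.0493)

At (-3, 2): F = (9.0000, -21.0000).
Jacobian J = [[2·x₁·x₂ + 2·x₂, x₁^2 + 2·x₁ + 2·x₂], [4·x₁·x₂ + 3·x₂^2 + x₂ + 5, 2·x₁^2 + 6·x₁·x₂ + x₁]].
At the point, J = [[-8.0000, 7.0000], [-5.0000, -21.0000]] (det J = 203.0000).
Solving J·Δ = −F gives Δ = (0.2069, -1.0493).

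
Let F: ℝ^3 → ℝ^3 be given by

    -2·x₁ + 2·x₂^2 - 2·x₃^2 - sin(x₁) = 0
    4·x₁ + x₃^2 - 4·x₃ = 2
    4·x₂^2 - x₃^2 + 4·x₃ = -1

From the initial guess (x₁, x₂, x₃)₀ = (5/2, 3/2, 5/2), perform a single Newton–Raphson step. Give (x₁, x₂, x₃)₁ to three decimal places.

(1.959, 0.180, 0.413)

At (5/2, 3/2, 5/2): F = (-13.59847, 4.250, 13.750).
Jacobian J = [[-cos(x₁) - 2, 4·x₂, -4·x₃], [4, 0, 2·x₃ - 4], [0, 8·x₂, -2·x₃ + 4]].
At the point, J = [[-1.19886, 6.000, -10.000], [4.000, 0.000, 1.000], [0.000, 12.000, -1.000]] (det J = -441.61372).
Solving J·Δ = −F gives Δ = (-0.541, -1.320, -2.087).
Then the next iterate is (x₁, x₂, x₃)₁ = (1.959, 0.180, 0.413).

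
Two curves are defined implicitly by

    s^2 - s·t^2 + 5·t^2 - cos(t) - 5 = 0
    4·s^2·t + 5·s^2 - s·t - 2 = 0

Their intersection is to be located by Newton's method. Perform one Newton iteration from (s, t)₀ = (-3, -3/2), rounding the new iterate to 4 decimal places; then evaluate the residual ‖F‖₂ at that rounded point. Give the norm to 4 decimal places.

9.7603

At (-3, -3/2): F = (21.929263, -15.5000).
Jacobian J = [[2·s - t^2, -2·s·t + 10·t + sin(t)], [8·s·t + 10·s - t, 4·s^2 - s]].
At the point, J = [[-8.2500, -24.997495], [7.5000, 39.0000]] (det J = -134.268788).
Solving J·Δ = −F gives Δ = (3.4839, -0.2725).
Then the next iterate is (s, t)₁ = (0.4839, -1.7725).
Re-evaluating at (0.4839, -1.7725): F = (9.622983, -1.631680), so ‖F‖₂ = 9.7603.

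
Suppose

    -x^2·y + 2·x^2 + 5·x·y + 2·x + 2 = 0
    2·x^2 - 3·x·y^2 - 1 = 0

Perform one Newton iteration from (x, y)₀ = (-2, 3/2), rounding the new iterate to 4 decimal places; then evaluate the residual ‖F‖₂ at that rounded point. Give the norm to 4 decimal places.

7.1135

At (-2, 3/2): F = (-15.0000, 20.5000).
Jacobian J = [[-2·x·y + 4·x + 5·y + 2, -x^2 + 5·x], [4·x - 3·y^2, -6·x·y]].
At the point, J = [[7.5000, -14.0000], [-14.7500, 18.0000]] (det J = -71.5000).
Solving J·Δ = −F gives Δ = (0.2378, -0.9441).
Then the next iterate is (x, y)₁ = (-1.7622, 0.5559).
Re-evaluating at (-1.7622, 0.5559): F = (-1.938001, 6.844388), so ‖F‖₂ = 7.1135.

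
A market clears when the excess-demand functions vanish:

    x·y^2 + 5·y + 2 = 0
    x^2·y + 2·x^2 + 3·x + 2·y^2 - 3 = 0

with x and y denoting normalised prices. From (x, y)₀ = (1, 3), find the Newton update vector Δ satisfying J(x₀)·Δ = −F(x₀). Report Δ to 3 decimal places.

(3.269, -5.038)

At (1, 3): F = (26.000, 23.000).
Jacobian J = [[y^2, 2·x·y + 5], [2·x·y + 4·x + 3, x^2 + 4·y]].
At the point, J = [[9.000, 11.000], [13.000, 13.000]] (det J = -26.000).
Solving J·Δ = −F gives Δ = (3.269, -5.038).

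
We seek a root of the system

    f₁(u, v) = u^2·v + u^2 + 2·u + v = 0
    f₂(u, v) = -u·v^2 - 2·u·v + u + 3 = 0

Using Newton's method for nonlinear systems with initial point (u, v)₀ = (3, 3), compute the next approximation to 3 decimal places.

At (3, 3): F = (45.000, -39.000).
Jacobian J = [[2·u·v + 2·u + 2, u^2 + 1], [-v^2 - 2·v + 1, -2·u·v - 2·u]].
At the point, J = [[26.000, 10.000], [-14.000, -24.000]] (det J = -484.000).
Solving J·Δ = −F gives Δ = (-1.426, -0.793).
Then the next iterate is (u, v)₁ = (1.574, 2.207).

(1.574, 2.207)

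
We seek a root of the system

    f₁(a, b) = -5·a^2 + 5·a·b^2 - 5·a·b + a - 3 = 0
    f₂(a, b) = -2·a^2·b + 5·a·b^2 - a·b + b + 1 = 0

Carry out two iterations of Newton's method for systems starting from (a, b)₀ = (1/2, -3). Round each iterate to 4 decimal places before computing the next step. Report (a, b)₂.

At (1/2, -3): F = (26.2500, 23.5000).
Jacobian J = [[-10·a + 5·b^2 - 5·b + 1, 10·a·b - 5·a], [-4·a·b + 5·b^2 - b, -2·a^2 + 10·a·b - a + 1]].
At the point, J = [[56.0000, -17.5000], [54.0000, -15.0000]] (det J = 105.0000).
Solving J·Δ = −F gives Δ = (-0.1667, 0.9667).
Then the next iterate is (a, b)₁ = (0.3333, -2.0333).
Round to (0.3333, -2.0333) and repeat: F = (7.056176, 6.985979), J = [[28.505044, -8.443489], [25.415640, -6.332467]].
Δ = (-0.4196, -0.5808), so (a, b)₂ = (-0.0863, -2.6141).

(-0.0863, -2.6141)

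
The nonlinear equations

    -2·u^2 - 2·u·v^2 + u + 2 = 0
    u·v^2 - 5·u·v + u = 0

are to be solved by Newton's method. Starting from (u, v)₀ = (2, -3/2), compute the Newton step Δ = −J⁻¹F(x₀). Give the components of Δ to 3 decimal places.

(0.909, 1.955)

At (2, -3/2): F = (-13.000, 21.500).
Jacobian J = [[-4·u - 2·v^2 + 1, -4·u·v], [v^2 - 5·v + 1, 2·u·v - 5·u]].
At the point, J = [[-11.500, 12.000], [10.750, -16.000]] (det J = 55.000).
Solving J·Δ = −F gives Δ = (0.909, 1.955).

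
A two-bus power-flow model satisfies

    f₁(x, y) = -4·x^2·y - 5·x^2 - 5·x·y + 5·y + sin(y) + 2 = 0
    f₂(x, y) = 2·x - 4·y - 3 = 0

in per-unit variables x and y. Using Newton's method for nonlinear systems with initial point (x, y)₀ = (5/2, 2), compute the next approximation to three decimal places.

At (5/2, 2): F = (-93.34070, -6.000).
Jacobian J = [[-8·x·y - 10·x - 5·y, -4·x^2 - 5·x + cos(y) + 5], [2, -4]].
At the point, J = [[-75.000, -32.91615], [2.000, -4.000]] (det J = 365.83229).
Solving J·Δ = −F gives Δ = (-0.481, -1.740).
Then the next iterate is (x, y)₁ = (2.019, 0.260).

(2.019, 0.260)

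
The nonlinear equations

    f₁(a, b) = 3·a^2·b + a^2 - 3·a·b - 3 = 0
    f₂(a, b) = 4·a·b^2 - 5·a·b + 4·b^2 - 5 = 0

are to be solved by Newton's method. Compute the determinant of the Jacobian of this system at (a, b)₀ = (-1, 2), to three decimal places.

J = [[6·a·b + 2·a - 3·b, 3·a^2 - 3·a], [4·b^2 - 5·b, 8·a·b - 5·a + 8·b]].
At the point, J = [[-20.000, 6.000], [6.000, 5.000]].
det J = -136.000.

-136.000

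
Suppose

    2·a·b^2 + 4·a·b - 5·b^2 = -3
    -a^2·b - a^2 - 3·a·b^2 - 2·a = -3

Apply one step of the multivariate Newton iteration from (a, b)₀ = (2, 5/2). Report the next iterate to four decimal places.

(1.3765, 1.5932)

At (2, 5/2): F = (16.7500, -52.5000).
Jacobian J = [[2·b^2 + 4·b, 4·a·b + 4·a - 10·b], [-2·a·b - 2·a - 3·b^2 - 2, -a^2 - 6·a·b]].
At the point, J = [[22.5000, 3.0000], [-34.7500, -34.0000]] (det J = -660.7500).
Solving J·Δ = −F gives Δ = (-0.6235, -0.9068).
Then the next iterate is (a, b)₁ = (1.3765, 1.5932).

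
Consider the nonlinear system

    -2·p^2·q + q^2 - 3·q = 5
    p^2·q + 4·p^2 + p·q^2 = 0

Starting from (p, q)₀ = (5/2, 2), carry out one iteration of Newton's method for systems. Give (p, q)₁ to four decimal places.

(2.1023, -0.0909)

At (5/2, 2): F = (-32.0000, 47.5000).
Jacobian J = [[-4·p·q, -2·p^2 + 2·q - 3], [2·p·q + 8·p + q^2, p^2 + 2·p·q]].
At the point, J = [[-20.0000, -11.5000], [34.0000, 16.2500]] (det J = 66.0000).
Solving J·Δ = −F gives Δ = (-0.3977, -2.0909).
Then the next iterate is (p, q)₁ = (2.1023, -0.0909).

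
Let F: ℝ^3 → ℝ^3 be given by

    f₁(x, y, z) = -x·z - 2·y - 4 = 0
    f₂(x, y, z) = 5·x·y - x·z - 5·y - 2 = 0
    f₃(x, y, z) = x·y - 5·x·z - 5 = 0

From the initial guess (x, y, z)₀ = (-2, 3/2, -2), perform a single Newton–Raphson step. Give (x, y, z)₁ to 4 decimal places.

(-4.6541, -1.3774, 3.2767)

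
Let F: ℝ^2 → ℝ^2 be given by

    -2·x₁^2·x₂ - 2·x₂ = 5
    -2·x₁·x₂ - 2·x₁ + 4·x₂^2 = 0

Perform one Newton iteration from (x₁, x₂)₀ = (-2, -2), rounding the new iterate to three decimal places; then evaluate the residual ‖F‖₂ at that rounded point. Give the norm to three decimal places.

4.558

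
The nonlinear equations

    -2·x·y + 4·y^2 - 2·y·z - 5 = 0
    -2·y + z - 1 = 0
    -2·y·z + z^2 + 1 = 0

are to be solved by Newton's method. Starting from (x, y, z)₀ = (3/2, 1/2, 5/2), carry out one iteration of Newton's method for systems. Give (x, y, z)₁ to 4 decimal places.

At (3/2, 1/2, 5/2): F = (-8.0000, 0.5000, 4.7500).
Jacobian J = [[-2·y, -2·x + 8·y - 2·z, -2·y], [0, -2, 1], [0, -2·z, -2·y + 2·z]].
At the point, J = [[-1.0000, -4.0000, -1.0000], [0.0000, -2.0000, 1.0000], [0.0000, -5.0000, 4.0000]] (det J = 3.0000).
Solving J·Δ = −F gives Δ = (-2.0000, -0.9167, -2.3333).
Then the next iterate is (x, y, z)₁ = (-0.5000, -0.4167, 0.1667).

(-0.5000, -0.4167, 0.1667)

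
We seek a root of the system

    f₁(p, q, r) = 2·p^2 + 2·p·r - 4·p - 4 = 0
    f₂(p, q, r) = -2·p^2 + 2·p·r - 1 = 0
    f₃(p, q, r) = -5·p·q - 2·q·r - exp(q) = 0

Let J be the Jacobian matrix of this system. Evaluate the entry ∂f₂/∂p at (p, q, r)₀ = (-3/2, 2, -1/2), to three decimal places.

5.000

∂f₂/∂p = -4·p + 2·r.
At (-3/2, 2, -1/2) this is 5.000.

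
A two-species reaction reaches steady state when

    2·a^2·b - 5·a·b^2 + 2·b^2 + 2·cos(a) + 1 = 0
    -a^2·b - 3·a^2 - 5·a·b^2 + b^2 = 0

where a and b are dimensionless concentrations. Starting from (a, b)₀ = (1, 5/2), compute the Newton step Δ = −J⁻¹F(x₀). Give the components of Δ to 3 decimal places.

At (1, 5/2): F = (-11.66940, -30.500).
Jacobian J = [[4·a·b - 5·b^2 - 2·sin(a), 2·a^2 - 10·a·b + 4·b], [-2·a·b - 6·a - 5·b^2, -a^2 - 10·a·b + 2·b]].
At the point, J = [[-22.93294, -13.000], [-42.250, -21.000]] (det J = -67.65822).
Solving J·Δ = −F gives Δ = (-2.238, 3.051).

(-2.238, 3.051)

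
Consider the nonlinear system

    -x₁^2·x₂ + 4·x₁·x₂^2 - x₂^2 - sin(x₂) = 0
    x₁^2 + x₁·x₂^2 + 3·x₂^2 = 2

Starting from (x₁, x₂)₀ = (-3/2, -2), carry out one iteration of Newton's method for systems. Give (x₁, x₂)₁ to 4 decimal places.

(-1.8249, -1.0125)

At (-3/2, -2): F = (-22.590703, 6.2500).
Jacobian J = [[-2·x₁·x₂ + 4·x₂^2, -x₁^2 + 8·x₁·x₂ - 2·x₂ - cos(x₂)], [2·x₁ + x₂^2, 2·x₁·x₂ + 6·x₂]].
At the point, J = [[10.0000, 26.166147], [1.0000, -6.0000]] (det J = -86.166147).
Solving J·Δ = −F gives Δ = (-0.3249, 0.9875).
Then the next iterate is (x₁, x₂)₁ = (-1.8249, -1.0125).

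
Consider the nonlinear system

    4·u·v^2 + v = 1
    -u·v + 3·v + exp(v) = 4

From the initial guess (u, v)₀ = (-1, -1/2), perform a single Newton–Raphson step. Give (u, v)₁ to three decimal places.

(-8.335, 1.467)

At (-1, -1/2): F = (-2.500, -5.39347).
Jacobian J = [[4·v^2, 8·u·v + 1], [-v, -u + exp(v) + 3]].
At the point, J = [[1.000, 5.000], [0.500, 4.60653]] (det J = 2.10653).
Solving J·Δ = −F gives Δ = (-7.335, 1.967).
Then the next iterate is (u, v)₁ = (-8.335, 1.467).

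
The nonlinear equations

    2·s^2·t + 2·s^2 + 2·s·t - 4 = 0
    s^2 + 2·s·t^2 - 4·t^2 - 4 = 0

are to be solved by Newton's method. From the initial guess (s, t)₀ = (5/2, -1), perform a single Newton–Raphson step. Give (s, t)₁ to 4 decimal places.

(2.1719, -0.5232)

At (5/2, -1): F = (-9.0000, 3.2500).
Jacobian J = [[4·s·t + 4·s + 2·t, 2·s^2 + 2·s], [2·s + 2·t^2, 4·s·t - 8·t]].
At the point, J = [[-2.0000, 17.5000], [7.0000, -2.0000]] (det J = -118.5000).
Solving J·Δ = −F gives Δ = (-0.3281, 0.4768).
Then the next iterate is (s, t)₁ = (2.1719, -0.5232).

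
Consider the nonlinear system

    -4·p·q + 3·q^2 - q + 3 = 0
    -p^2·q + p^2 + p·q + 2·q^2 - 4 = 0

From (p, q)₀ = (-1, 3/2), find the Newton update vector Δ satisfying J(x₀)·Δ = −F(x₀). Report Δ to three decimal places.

(1.389, -0.493)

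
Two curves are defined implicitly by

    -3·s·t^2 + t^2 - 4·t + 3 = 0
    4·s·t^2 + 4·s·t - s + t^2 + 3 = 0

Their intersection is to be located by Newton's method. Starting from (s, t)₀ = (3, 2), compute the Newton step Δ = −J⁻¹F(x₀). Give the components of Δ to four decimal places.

At (3, 2): F = (-37.0000, 76.0000).
Jacobian J = [[-3·t^2, -6·s·t + 2·t - 4], [4·t^2 + 4·t - 1, 8·s·t + 4·s + 2·t]].
At the point, J = [[-12.0000, -36.0000], [23.0000, 64.0000]] (det J = 60.0000).
Solving J·Δ = −F gives Δ = (-6.1333, 1.0167).

(-6.1333, 1.0167)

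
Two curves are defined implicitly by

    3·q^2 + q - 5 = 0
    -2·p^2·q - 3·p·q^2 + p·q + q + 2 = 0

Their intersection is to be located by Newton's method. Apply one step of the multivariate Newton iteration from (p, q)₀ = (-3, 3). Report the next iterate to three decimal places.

(-1.189, 1.684)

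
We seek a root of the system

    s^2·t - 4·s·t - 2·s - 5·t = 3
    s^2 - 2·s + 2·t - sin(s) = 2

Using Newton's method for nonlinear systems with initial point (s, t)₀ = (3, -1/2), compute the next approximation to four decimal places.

At (3, -1/2): F = (-5.0000, -0.141120).
Jacobian J = [[2·s·t - 4·t - 2, s^2 - 4·s - 5], [2·s - cos(s) - 2, 2]].
At the point, J = [[-3.0000, -8.0000], [4.989992, 2.0000]] (det J = 33.919940).
Solving J·Δ = −F gives Δ = (0.3281, -0.7480).
Then the next iterate is (s, t)₁ = (3.3281, -1.2480).

(3.3281, -1.2480)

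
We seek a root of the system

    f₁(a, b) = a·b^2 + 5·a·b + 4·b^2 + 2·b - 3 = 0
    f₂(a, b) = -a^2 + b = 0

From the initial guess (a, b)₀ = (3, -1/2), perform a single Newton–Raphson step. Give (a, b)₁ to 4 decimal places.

At (3, -1/2): F = (-9.7500, -9.5000).
Jacobian J = [[b^2 + 5·b, 2·a·b + 5·a + 8·b + 2], [-2·a, 1]].
At the point, J = [[-2.2500, 10.0000], [-6.0000, 1.0000]] (det J = 57.7500).
Solving J·Δ = −F gives Δ = (-1.4762, 0.6429).
Then the next iterate is (a, b)₁ = (1.5238, 0.1429).

(1.5238, 0.1429)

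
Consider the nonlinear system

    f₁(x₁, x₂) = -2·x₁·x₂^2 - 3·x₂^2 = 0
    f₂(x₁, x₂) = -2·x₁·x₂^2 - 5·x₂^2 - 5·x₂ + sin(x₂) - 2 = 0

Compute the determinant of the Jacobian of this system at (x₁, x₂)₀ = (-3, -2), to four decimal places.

J = [[-2·x₂^2, -4·x₁·x₂ - 6·x₂], [-2·x₂^2, -4·x₁·x₂ - 10·x₂ + cos(x₂) - 5]].
At the point, J = [[-8.0000, -12.0000], [-8.0000, -9.416147]].
det J = -20.6708.

-20.6708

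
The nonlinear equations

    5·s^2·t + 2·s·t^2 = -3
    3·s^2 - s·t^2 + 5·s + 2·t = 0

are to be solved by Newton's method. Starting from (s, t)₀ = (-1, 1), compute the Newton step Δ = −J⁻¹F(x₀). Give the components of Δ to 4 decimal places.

(0.7667, 0.1333)

At (-1, 1): F = (6.0000, 1.0000).
Jacobian J = [[10·s·t + 2·t^2, 5·s^2 + 4·s·t], [6·s - t^2 + 5, -2·s·t + 2]].
At the point, J = [[-8.0000, 1.0000], [-2.0000, 4.0000]] (det J = -30.0000).
Solving J·Δ = −F gives Δ = (0.7667, 0.1333).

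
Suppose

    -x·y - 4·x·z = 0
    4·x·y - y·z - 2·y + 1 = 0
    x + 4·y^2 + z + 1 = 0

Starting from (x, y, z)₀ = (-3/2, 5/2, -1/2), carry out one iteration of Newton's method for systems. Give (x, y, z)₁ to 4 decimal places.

At (-3/2, 5/2, -1/2): F = (0.7500, -17.7500, 24.0000).
Jacobian J = [[-y - 4·z, -x, -4·x], [4·y, 4·x - z - 2, -y], [1, 8·y, 1]].
At the point, J = [[-0.5000, 1.5000, 6.0000], [10.0000, -7.5000, -2.5000], [1.0000, 20.0000, 1.0000]] (det J = 1205.0000).
Solving J·Δ = −F gives Δ = (0.8975, -1.2581, 0.2643).
Then the next iterate is (x, y, z)₁ = (-0.6025, 1.2419, -0.2357).

(-0.6025, 1.2419, -0.2357)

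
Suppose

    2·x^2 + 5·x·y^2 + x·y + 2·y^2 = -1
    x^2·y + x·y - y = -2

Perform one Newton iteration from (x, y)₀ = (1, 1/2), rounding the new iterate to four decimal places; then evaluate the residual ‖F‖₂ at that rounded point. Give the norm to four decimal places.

8.8624

At (1, 1/2): F = (5.2500, 2.5000).
Jacobian J = [[4·x + 5·y^2 + y, 10·x·y + x + 4·y], [2·x·y + y, x^2 + x - 1]].
At the point, J = [[5.7500, 8.0000], [1.5000, 1.0000]] (det J = -6.2500).
Solving J·Δ = −F gives Δ = (-2.3600, 1.0400).
Then the next iterate is (x, y)₁ = (-1.3600, 1.5400).
Re-evaluating at (-1.3600, 1.5400): F = (-8.778880, 1.213984), so ‖F‖₂ = 8.8624.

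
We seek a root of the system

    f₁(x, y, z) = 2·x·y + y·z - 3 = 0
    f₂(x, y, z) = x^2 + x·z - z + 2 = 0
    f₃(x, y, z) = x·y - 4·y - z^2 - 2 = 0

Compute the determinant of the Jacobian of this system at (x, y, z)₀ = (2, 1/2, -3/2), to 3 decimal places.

-18.000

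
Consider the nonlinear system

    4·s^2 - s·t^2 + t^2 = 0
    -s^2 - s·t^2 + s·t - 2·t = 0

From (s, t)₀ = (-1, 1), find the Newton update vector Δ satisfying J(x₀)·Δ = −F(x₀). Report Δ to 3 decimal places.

(-6.000, -15.000)

At (-1, 1): F = (6.000, -3.000).
Jacobian J = [[8·s - t^2, -2·s·t + 2·t], [-2·s - t^2 + t, -2·s·t + s - 2]].
At the point, J = [[-9.000, 4.000], [2.000, -1.000]] (det J = 1.000).
Solving J·Δ = −F gives Δ = (-6.000, -15.000).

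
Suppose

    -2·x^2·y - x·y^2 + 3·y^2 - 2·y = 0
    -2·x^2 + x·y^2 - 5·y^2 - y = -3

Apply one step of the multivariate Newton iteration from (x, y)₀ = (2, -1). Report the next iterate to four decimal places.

(1.4082, -0.4286)

At (2, -1): F = (11.0000, -7.0000).
Jacobian J = [[-4·x·y - y^2, -2·x^2 - 2·x·y + 6·y - 2], [-4·x + y^2, 2·x·y - 10·y - 1]].
At the point, J = [[7.0000, -12.0000], [-7.0000, 5.0000]] (det J = -49.0000).
Solving J·Δ = −F gives Δ = (-0.5918, 0.5714).
Then the next iterate is (x, y)₁ = (1.4082, -0.4286).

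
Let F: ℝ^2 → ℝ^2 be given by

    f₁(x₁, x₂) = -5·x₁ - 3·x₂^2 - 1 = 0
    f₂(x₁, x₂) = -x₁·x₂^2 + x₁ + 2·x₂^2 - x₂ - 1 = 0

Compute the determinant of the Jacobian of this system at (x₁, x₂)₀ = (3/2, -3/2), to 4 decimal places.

23.7500

J = [[-5, -6·x₂], [-x₂^2 + 1, -2·x₁·x₂ + 4·x₂ - 1]].
At the point, J = [[-5.0000, 9.0000], [-1.2500, -2.5000]].
det J = 23.7500.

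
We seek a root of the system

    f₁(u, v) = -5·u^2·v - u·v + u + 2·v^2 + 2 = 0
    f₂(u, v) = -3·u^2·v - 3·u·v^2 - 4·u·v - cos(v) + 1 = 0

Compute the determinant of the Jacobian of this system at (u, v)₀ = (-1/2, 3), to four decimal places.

J = [[-10·u·v - v + 1, -5·u^2 - u + 4·v], [-6·u·v - 3·v^2 - 4·v, -3·u^2 - 6·u·v - 4·u + sin(v)]].
At the point, J = [[13.0000, 11.2500], [-30.0000, 10.391120]].
det J = 472.5846.

472.5846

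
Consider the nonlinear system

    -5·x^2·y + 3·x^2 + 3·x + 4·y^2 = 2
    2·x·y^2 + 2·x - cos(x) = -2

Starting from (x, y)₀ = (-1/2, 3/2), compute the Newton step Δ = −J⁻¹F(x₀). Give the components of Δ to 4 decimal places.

(0.1117, -0.4849)

At (-1/2, 3/2): F = (4.3750, -2.127583).
Jacobian J = [[-10·x·y + 6·x + 3, -5·x^2 + 8·y], [2·y^2 + sin(x) + 2, 4·x·y]].
At the point, J = [[7.5000, 10.7500], [6.020574, -3.0000]] (det J = -87.221175).
Solving J·Δ = −F gives Δ = (0.1117, -0.4849).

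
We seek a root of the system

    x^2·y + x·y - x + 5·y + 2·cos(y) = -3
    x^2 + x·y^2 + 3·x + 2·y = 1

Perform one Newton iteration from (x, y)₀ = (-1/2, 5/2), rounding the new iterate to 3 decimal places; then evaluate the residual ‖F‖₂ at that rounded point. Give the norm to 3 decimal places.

At (-1/2, 5/2): F = (13.77271, -0.375).
Jacobian J = [[2·x·y + y - 1, x^2 + x - 2·sin(y) + 5], [2·x + y^2 + 3, 2·x·y + 2]].
At the point, J = [[-1.000, 3.55306], [8.250, -0.500]] (det J = -28.81271).
Solving J·Δ = −F gives Δ = (-0.193, -3.931).
Then the next iterate is (x, y)₁ = (-0.693, -1.431).
Re-evaluating at (-0.693, -1.431): F = (-2.87887, -6.87985), so ‖F‖₂ = 7.458.

7.458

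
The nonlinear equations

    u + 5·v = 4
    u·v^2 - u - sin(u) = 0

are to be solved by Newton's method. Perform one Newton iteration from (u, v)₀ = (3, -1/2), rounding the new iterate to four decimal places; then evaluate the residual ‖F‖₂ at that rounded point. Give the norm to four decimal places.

At (3, -1/2): F = (-3.5000, -2.391120).
Jacobian J = [[1, 5], [v^2 - cos(u) - 1, 2·u·v]].
At the point, J = [[1.0000, 5.0000], [0.239992, -3.0000]] (det J = -4.199962).
Solving J·Δ = −F gives Δ = (5.3466, -0.3693).
Then the next iterate is (u, v)₁ = (8.3466, -0.8693).
Re-evaluating at (8.3466, -0.8693): F = (0.0001, -2.920318), so ‖F‖₂ = 2.9203.

2.9203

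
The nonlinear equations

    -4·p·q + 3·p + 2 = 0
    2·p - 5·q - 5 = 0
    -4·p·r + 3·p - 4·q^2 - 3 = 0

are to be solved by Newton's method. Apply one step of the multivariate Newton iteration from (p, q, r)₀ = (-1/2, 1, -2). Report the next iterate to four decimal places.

At (-1/2, 1, -2): F = (2.5000, -11.0000, -12.5000).
Jacobian J = [[-4·q + 3, -4·p, 0], [2, -5, 0], [-4·r + 3, -8·q, -4·p]].
At the point, J = [[-1.0000, 2.0000, 0.0000], [2.0000, -5.0000, 0.0000], [11.0000, -8.0000, 2.0000]] (det J = 2.0000).
Solving J·Δ = −F gives Δ = (-9.5000, -6.0000, 34.5000).
Then the next iterate is (p, q, r)₁ = (-10.0000, -5.0000, 32.5000).

(-10.0000, -5.0000, 32.5000)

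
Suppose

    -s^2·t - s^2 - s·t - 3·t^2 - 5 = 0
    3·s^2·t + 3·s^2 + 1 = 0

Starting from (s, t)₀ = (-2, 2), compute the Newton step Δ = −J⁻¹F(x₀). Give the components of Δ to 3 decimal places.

At (-2, 2): F = (-25.000, 37.000).
Jacobian J = [[-2·s·t - 2·s - t, -s^2 - s - 6·t], [6·s·t + 6·s, 3·s^2]].
At the point, J = [[10.000, -14.000], [-36.000, 12.000]] (det J = -384.000).
Solving J·Δ = −F gives Δ = (0.568, -1.380).

(0.568, -1.380)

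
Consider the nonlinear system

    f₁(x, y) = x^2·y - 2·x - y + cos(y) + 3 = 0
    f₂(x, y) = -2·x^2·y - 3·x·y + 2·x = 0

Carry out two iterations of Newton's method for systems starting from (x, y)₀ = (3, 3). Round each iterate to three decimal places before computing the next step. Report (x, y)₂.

At (3, 3): F = (20.01001, -75.000).
Jacobian J = [[2·x·y - 2, x^2 - sin(y) - 1], [-4·x·y - 3·y + 2, -2·x^2 - 3·x]].
At the point, J = [[16.000, 7.85888], [-43.000, -27.000]] (det J = -94.06816).
Solving J·Δ = −F gives Δ = (0.522, -3.610).
Then the next iterate is (x, y)₁ = (3.522, -0.610).
Round to (3.522, -0.610) and repeat: F = (-10.18109, 28.62273), J = [[-6.29684, 11.97735], [12.42368, -35.37497]].
Δ = (-0.234, 0.727), so (x, y)₂ = (3.288, 0.117).

(3.288, 0.117)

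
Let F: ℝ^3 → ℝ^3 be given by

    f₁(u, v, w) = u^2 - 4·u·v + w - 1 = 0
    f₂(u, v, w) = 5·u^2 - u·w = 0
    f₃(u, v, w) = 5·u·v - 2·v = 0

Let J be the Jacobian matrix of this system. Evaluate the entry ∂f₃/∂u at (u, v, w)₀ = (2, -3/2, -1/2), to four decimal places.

-7.5000

∂f₃/∂u = 5·v.
At (2, -3/2, -1/2) this is -7.5000.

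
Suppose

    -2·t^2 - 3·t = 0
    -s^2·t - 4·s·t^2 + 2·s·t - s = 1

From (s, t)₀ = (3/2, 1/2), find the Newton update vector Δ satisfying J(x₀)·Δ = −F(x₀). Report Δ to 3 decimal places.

(-0.610, -0.400)

At (3/2, 1/2): F = (-2.000, -3.625).
Jacobian J = [[0, -4·t - 3], [-2·s·t - 4·t^2 + 2·t - 1, -s^2 - 8·s·t + 2·s]].
At the point, J = [[0.000, -5.000], [-2.500, -5.250]] (det J = -12.500).
Solving J·Δ = −F gives Δ = (-0.610, -0.400).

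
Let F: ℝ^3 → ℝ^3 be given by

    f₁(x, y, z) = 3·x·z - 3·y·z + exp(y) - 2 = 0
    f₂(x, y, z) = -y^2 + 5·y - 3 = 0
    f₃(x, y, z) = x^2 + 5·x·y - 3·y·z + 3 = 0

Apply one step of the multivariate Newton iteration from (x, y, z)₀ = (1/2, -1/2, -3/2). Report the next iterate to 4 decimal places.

(-8.7776, 0.4583, -15.0831)

At (1/2, -1/2, -3/2): F = (-5.893469, -5.7500, -0.2500).
Jacobian J = [[3·z, -3·z + exp(y), 3·x - 3·y], [0, -2·y + 5, 0], [2·x + 5·y, 5·x - 3·z, -3·y]].
At the point, J = [[-4.5000, 5.106531, 3.0000], [0.0000, 6.0000, 0.0000], [-1.5000, 7.0000, 1.5000]] (det J = -13.5000).
Solving J·Δ = −F gives Δ = (-9.2776, 0.9583, -13.5831).
Then the next iterate is (x, y, z)₁ = (-8.7776, 0.4583, -15.0831).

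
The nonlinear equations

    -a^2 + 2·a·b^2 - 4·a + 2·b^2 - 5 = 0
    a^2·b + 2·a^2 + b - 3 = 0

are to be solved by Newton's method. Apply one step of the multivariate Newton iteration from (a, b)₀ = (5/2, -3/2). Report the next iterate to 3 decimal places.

At (5/2, -3/2): F = (-5.500, -1.375).
Jacobian J = [[-2·a + 2·b^2 - 4, 4·a·b + 4·b], [2·a·b + 4·a, a^2 + 1]].
At the point, J = [[-4.500, -21.000], [2.500, 7.250]] (det J = 19.875).
Solving J·Δ = −F gives Δ = (3.459, -1.003).
Then the next iterate is (a, b)₁ = (5.959, -2.503).

(5.959, -2.503)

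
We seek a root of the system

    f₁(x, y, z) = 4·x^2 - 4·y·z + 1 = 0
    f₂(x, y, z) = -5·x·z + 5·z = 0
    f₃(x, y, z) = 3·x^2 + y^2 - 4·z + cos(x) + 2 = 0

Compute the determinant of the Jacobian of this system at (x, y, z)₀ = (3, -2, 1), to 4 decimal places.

J = [[8·x, -4·z, -4·y], [-5·z, 0, -5·x + 5], [6·x - sin(x), 2·y, -4]].
At the point, J = [[24.0000, -4.0000, 8.0000], [-5.0000, 0.0000, -10.0000], [17.858880, -4.0000, -4.0000]].
det J = -5.6448.

-5.6448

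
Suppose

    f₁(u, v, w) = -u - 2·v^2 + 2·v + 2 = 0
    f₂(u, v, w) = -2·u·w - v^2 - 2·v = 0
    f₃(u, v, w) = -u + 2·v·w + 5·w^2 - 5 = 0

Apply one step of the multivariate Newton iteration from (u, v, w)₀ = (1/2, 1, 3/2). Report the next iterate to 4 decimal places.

At (1/2, 1, 3/2): F = (1.5000, -4.5000, 8.7500).
Jacobian J = [[-1, -4·v + 2, 0], [-2·w, -2·v - 2, -2·u], [-1, 2·w, 2·v + 10·w]].
At the point, J = [[-1.0000, -2.0000, 0.0000], [-3.0000, -4.0000, -1.0000], [-1.0000, 3.0000, 17.0000]] (det J = -39.0000).
Solving J·Δ = −F gives Δ = (-5.9744, 3.7372, -1.5256).
Then the next iterate is (u, v, w)₁ = (-5.4744, 4.7372, -0.0256).

(-5.4744, 4.7372, -0.0256)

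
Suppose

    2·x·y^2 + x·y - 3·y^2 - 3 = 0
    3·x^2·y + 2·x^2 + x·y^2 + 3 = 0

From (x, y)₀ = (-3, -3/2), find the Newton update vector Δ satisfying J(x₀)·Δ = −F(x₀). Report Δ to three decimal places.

At (-3, -3/2): F = (-18.750, -26.250).
Jacobian J = [[2·y^2 + y, 4·x·y + x - 6·y], [6·x·y + 4·x + y^2, 3·x^2 + 2·x·y]].
At the point, J = [[3.000, 24.000], [17.250, 36.000]] (det J = -306.000).
Solving J·Δ = −F gives Δ = (-0.147, 0.800).

(-0.147, 0.800)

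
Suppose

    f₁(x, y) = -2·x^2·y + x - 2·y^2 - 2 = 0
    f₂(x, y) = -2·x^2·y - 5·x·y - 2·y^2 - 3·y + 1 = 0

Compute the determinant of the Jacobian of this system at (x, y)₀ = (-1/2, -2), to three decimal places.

-66.000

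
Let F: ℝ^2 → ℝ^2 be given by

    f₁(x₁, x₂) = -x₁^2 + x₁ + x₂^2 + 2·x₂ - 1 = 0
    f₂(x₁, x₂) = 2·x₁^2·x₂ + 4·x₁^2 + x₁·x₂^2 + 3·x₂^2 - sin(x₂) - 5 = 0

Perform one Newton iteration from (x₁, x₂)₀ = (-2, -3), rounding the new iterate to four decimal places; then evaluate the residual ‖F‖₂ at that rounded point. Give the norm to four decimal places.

2.8472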